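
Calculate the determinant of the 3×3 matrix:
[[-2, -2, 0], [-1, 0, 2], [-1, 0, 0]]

Expansion along first row:
det = -2·det([[0,2],[0,0]]) - -2·det([[-1,2],[-1,0]]) + 0·det([[-1,0],[-1,0]])
    = -2·(0·0 - 2·0) - -2·(-1·0 - 2·-1) + 0·(-1·0 - 0·-1)
    = -2·0 - -2·2 + 0·0
    = 0 + 4 + 0 = 4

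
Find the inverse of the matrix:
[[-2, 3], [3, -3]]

For [[a,b],[c,d]], inverse = (1/det)·[[d,-b],[-c,a]]
det = (-2)(-3) - (3)(3) = 6 - 9 = -3
Inverse = (1/-3)·[[-3, -3], [-3, -2]]
= [[1, 1], [1, 2/3]]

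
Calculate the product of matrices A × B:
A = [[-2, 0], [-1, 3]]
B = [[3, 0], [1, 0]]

Matrix multiplication:
C[0][0] = -2×3 + 0×1 = -6
C[0][1] = -2×0 + 0×0 = 0
C[1][0] = -1×3 + 3×1 = 0
C[1][1] = -1×0 + 3×0 = 0
Result: [[-6, 0], [0, 0]]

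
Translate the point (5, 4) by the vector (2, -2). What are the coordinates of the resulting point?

Translation by (2, -2) (homogeneous matrix [[1, 0, 2], [0, 1, -2], [0, 0, 1]]):
x' = 5 + 2 = 7
y' = 4 + -2 = 2
Result: (7, 2)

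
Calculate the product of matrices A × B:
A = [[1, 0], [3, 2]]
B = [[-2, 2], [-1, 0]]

Matrix multiplication:
C[0][0] = 1×-2 + 0×-1 = -2
C[0][1] = 1×2 + 0×0 = 2
C[1][0] = 3×-2 + 2×-1 = -8
C[1][1] = 3×2 + 2×0 = 6
Result: [[-2, 2], [-8, 6]]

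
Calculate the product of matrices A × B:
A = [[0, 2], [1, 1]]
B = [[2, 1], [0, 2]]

Matrix multiplication:
C[0][0] = 0×2 + 2×0 = 0
C[0][1] = 0×1 + 2×2 = 4
C[1][0] = 1×2 + 1×0 = 2
C[1][1] = 1×1 + 1×2 = 3
Result: [[0, 4], [2, 3]]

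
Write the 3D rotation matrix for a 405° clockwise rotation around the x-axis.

Rotation matrix for clockwise 405° around x-axis:
A clockwise rotation by 405° is a counterclockwise rotation by -405°.
cos(-405°) = √2/2, sin(-405°) = -√2/2
Result: [[1, 0, 0], [0, √2/2, √2/2], [0, -√2/2, √2/2]]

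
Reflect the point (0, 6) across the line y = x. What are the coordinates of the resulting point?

Reflection across line y = x: (0, 6) → (6, 0)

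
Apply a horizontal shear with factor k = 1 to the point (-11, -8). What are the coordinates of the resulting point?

Shear matrix for horizontal shear with factor k = 1:
[[1, 1], [0, 1]]
Result: (-11, -8) → (-19, -8)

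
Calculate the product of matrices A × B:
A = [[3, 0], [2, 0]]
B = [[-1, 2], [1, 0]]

Matrix multiplication:
C[0][0] = 3×-1 + 0×1 = -3
C[0][1] = 3×2 + 0×0 = 6
C[1][0] = 2×-1 + 0×1 = -2
C[1][1] = 2×2 + 0×0 = 4
Result: [[-3, 6], [-2, 4]]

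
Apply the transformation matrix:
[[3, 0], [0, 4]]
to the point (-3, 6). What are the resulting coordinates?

Matrix multiplication:
[[3, 0], [0, 4]] × [-3, 6]ᵀ
= [(3)(-3) + (0)(6), (0)(-3) + (4)(6)]ᵀ
= [-9, 24]ᵀ
Result: (-9, 24)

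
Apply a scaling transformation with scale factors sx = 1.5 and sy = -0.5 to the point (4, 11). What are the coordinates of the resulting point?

Scaling matrix:
[[1.50, 0], [0, -0.50]]
Result: (4 × 1.5, 11 × -0.5) = (6, -5.5)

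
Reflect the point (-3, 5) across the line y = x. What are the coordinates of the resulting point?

Reflection across line y = x: (-3, 5) → (5, -3)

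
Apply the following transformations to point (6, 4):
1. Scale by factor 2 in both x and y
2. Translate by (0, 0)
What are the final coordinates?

Step 1: Scale (6, 4) by 2 → (12, 8)
Step 2: Translate by (0, 0) → (12, 8)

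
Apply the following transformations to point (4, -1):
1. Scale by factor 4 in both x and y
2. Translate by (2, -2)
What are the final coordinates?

Step 1: Scale (4, -1) by 4 → (16, -4)
Step 2: Translate by (2, -2) → (18, -6)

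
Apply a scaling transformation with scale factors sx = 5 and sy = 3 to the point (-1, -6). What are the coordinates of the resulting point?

Scaling matrix:
[[5, 0], [0, 3]]
Result: (-1 × 5, -6 × 3) = (-5, -18)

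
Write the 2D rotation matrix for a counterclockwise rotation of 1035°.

Rotation matrix formula: [[cos θ, -sin θ], [sin θ, cos θ]]
For θ = 1035°:
cos(1035°) = √2/2
sin(1035°) = -√2/2
Result: [[√2/2, √2/2], [-√2/2, √2/2]]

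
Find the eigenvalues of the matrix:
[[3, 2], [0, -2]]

Characteristic equation: det(A - λI) = 0
λ² - (trace)λ + (det) = 0
trace = 3 + -2 = 1, det = (3)(-2) - (2)(0) = -6
λ² - (1)λ + (-6) = 0
λ = (1 ± √((1)² - 4·(-6))) / 2 = (1 ± √25) / 2
Solving: λ = -2, 3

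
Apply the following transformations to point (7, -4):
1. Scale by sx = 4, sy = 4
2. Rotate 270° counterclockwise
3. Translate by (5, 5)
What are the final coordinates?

Step 1: Scale → (28, -16)
Step 2: Rotate 270° → (-16, -28)
Step 3: Translate → (-11, -23)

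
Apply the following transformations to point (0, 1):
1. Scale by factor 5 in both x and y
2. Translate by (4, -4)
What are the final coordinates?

Step 1: Scale (0, 1) by 5 → (0, 5)
Step 2: Translate by (4, -4) → (4, 1)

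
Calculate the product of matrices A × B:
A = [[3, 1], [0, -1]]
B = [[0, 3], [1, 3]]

Matrix multiplication:
C[0][0] = 3×0 + 1×1 = 1
C[0][1] = 3×3 + 1×3 = 12
C[1][0] = 0×0 + -1×1 = -1
C[1][1] = 0×3 + -1×3 = -3
Result: [[1, 12], [-1, -3]]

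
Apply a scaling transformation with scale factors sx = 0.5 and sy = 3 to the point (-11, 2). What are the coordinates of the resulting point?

Scaling matrix:
[[0.50, 0], [0, 3]]
Result: (-11 × 0.5, 2 × 3) = (-5.5, 6)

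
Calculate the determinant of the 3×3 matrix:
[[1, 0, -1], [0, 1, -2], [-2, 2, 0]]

Expansion along first row:
det = 1·det([[1,-2],[2,0]]) - 0·det([[0,-2],[-2,0]]) + -1·det([[0,1],[-2,2]])
    = 1·(1·0 - -2·2) - 0·(0·0 - -2·-2) + -1·(0·2 - 1·-2)
    = 1·4 - 0·-4 + -1·2
    = 4 + 0 + -2 = 2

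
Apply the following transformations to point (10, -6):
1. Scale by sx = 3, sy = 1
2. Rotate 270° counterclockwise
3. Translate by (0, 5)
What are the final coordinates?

Step 1: Scale → (30, -6)
Step 2: Rotate 270° → (-6, -30)
Step 3: Translate → (-6, -25)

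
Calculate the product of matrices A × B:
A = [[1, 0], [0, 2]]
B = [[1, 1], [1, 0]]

Matrix multiplication:
C[0][0] = 1×1 + 0×1 = 1
C[0][1] = 1×1 + 0×0 = 1
C[1][0] = 0×1 + 2×1 = 2
C[1][1] = 0×1 + 2×0 = 0
Result: [[1, 1], [2, 0]]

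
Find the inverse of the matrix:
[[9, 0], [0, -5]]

For [[a,b],[c,d]], inverse = (1/det)·[[d,-b],[-c,a]]
det = (9)(-5) - (0)(0) = -45 - 0 = -45
Inverse = (1/-45)·[[-5, 0], [0, 9]]
= [[1/9, 0], [0, -1/5]]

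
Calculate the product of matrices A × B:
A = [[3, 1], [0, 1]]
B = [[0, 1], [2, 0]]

Matrix multiplication:
C[0][0] = 3×0 + 1×2 = 2
C[0][1] = 3×1 + 1×0 = 3
C[1][0] = 0×0 + 1×2 = 2
C[1][1] = 0×1 + 1×0 = 0
Result: [[2, 3], [2, 0]]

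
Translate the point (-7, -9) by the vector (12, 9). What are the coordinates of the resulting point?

Translation by (12, 9) (homogeneous matrix [[1, 0, 12], [0, 1, 9], [0, 0, 1]]):
x' = -7 + 12 = 5
y' = -9 + 9 = 0
Result: (5, 0)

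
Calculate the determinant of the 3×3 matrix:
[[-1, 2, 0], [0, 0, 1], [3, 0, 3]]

Expansion along first row:
det = -1·det([[0,1],[0,3]]) - 2·det([[0,1],[3,3]]) + 0·det([[0,0],[3,0]])
    = -1·(0·3 - 1·0) - 2·(0·3 - 1·3) + 0·(0·0 - 0·3)
    = -1·0 - 2·-3 + 0·0
    = 0 + 6 + 0 = 6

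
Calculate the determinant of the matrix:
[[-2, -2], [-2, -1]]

For a 2×2 matrix [[a, b], [c, d]], det = ad - bc
det = (-2)(-1) - (-2)(-2) = 2 - 4 = -2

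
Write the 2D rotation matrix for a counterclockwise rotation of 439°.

Rotation matrix formula: [[cos θ, -sin θ], [sin θ, cos θ]]
For θ = 439°:
cos(439°) = 0.1908
sin(439°) = 0.9816
Result: [[0.1908, -0.9816], [0.9816, 0.1908]]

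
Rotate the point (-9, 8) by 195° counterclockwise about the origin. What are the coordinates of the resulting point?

Rotation matrix for 195°: [[cos 195°, -sin 195°], [sin 195°, cos 195°]] ≈ [[-0.965926, 0.258819], [-0.258819, -0.965926]]
[[-0.965926, 0.258819], [-0.258819, -0.965926]] × [-9, 8]ᵀ ≈ [10.7639, -5.3980]ᵀ
Result: (10.7639, -5.3980)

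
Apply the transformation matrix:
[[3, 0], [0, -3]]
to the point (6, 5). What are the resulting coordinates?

Matrix multiplication:
[[3, 0], [0, -3]] × [6, 5]ᵀ
= [(3)(6) + (0)(5), (0)(6) + (-3)(5)]ᵀ
= [18, -15]ᵀ
Result: (18, -15)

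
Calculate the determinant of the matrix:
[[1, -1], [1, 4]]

For a 2×2 matrix [[a, b], [c, d]], det = ad - bc
det = (1)(4) - (-1)(1) = 4 - -1 = 5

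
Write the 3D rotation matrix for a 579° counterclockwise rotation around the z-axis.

Rotation matrix for counterclockwise 579° around z-axis:
cos(579°) = -0.7771, sin(579°) = -0.6293
Result: [[-0.7771, 0.6293, 0], [-0.6293, -0.7771, 0], [0, 0, 1]]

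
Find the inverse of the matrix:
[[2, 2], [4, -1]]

For [[a,b],[c,d]], inverse = (1/det)·[[d,-b],[-c,a]]
det = (2)(-1) - (2)(4) = -2 - 8 = -10
Inverse = (1/-10)·[[-1, -2], [-4, 2]]
= [[1/10, 1/5], [2/5, -1/5]]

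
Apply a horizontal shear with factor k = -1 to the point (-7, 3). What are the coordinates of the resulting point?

Shear matrix for horizontal shear with factor k = -1:
[[1, -1], [0, 1]]
Result: (-7, 3) → (-10, 3)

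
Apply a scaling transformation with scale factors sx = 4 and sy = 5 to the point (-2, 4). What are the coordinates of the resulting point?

Scaling matrix:
[[4, 0], [0, 5]]
Result: (-2 × 4, 4 × 5) = (-8, 20)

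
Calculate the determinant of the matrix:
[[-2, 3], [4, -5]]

For a 2×2 matrix [[a, b], [c, d]], det = ad - bc
det = (-2)(-5) - (3)(4) = 10 - 12 = -2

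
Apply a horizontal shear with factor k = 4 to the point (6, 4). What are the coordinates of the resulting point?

Shear matrix for horizontal shear with factor k = 4:
[[1, 4], [0, 1]]
Result: (6, 4) → (22, 4)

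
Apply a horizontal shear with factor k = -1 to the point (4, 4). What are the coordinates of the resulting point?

Shear matrix for horizontal shear with factor k = -1:
[[1, -1], [0, 1]]
Result: (4, 4) → (0, 4)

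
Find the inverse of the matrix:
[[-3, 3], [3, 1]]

For [[a,b],[c,d]], inverse = (1/det)·[[d,-b],[-c,a]]
det = (-3)(1) - (3)(3) = -3 - 9 = -12
Inverse = (1/-12)·[[1, -3], [-3, -3]]
= [[-1/12, 1/4], [1/4, 1/4]]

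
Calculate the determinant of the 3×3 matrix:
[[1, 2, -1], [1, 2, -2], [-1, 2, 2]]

Expansion along first row:
det = 1·det([[2,-2],[2,2]]) - 2·det([[1,-2],[-1,2]]) + -1·det([[1,2],[-1,2]])
    = 1·(2·2 - -2·2) - 2·(1·2 - -2·-1) + -1·(1·2 - 2·-1)
    = 1·8 - 2·0 + -1·4
    = 8 + 0 + -4 = 4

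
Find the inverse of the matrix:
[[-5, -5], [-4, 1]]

For [[a,b],[c,d]], inverse = (1/det)·[[d,-b],[-c,a]]
det = (-5)(1) - (-5)(-4) = -5 - 20 = -25
Inverse = (1/-25)·[[1, 5], [4, -5]]
= [[-1/25, -1/5], [-4/25, 1/5]]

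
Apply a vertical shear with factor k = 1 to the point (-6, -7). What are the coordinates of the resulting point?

Shear matrix for vertical shear with factor k = 1:
[[1, 0], [1, 1]]
Result: (-6, -7) → (-6, -13)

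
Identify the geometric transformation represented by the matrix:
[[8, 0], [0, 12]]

This matrix represents: non-uniform scaling by sx = 8, sy = 12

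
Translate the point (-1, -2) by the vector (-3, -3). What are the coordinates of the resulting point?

Translation by (-3, -3) (homogeneous matrix [[1, 0, -3], [0, 1, -3], [0, 0, 1]]):
x' = -1 + -3 = -4
y' = -2 + -3 = -5
Result: (-4, -5)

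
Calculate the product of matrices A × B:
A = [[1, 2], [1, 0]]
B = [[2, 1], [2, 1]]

Matrix multiplication:
C[0][0] = 1×2 + 2×2 = 6
C[0][1] = 1×1 + 2×1 = 3
C[1][0] = 1×2 + 0×2 = 2
C[1][1] = 1×1 + 0×1 = 1
Result: [[6, 3], [2, 1]]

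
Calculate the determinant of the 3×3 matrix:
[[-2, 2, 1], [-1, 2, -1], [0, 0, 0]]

Expansion along first row:
det = -2·det([[2,-1],[0,0]]) - 2·det([[-1,-1],[0,0]]) + 1·det([[-1,2],[0,0]])
    = -2·(2·0 - -1·0) - 2·(-1·0 - -1·0) + 1·(-1·0 - 2·0)
    = -2·0 - 2·0 + 1·0
    = 0 + 0 + 0 = 0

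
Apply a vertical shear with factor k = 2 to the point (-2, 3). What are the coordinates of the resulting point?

Shear matrix for vertical shear with factor k = 2:
[[1, 0], [2, 1]]
Result: (-2, 3) → (-2, -1)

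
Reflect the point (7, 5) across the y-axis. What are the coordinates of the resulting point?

Reflection across y-axis: (7, 5) → (-7, 5)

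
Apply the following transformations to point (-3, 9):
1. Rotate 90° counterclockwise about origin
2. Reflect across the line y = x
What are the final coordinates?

Step 1: Rotate 90° → (-9, -3)
Step 2: Reflect across line y = x → (-3, -9)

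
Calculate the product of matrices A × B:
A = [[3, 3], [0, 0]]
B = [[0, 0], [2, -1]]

Matrix multiplication:
C[0][0] = 3×0 + 3×2 = 6
C[0][1] = 3×0 + 3×-1 = -3
C[1][0] = 0×0 + 0×2 = 0
C[1][1] = 0×0 + 0×-1 = 0
Result: [[6, -3], [0, 0]]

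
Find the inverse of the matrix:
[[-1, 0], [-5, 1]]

For [[a,b],[c,d]], inverse = (1/det)·[[d,-b],[-c,a]]
det = (-1)(1) - (0)(-5) = -1 - 0 = -1
Inverse = (1/-1)·[[1, 0], [5, -1]]
= [[-1, 0], [-5, 1]]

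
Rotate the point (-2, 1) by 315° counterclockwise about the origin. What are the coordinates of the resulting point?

Rotation matrix for 315°: [[cos 315°, -sin 315°], [sin 315°, cos 315°]] ≈ [[0.707107, 0.707107], [-0.707107, 0.707107]]
[[0.707107, 0.707107], [-0.707107, 0.707107]] × [-2, 1]ᵀ ≈ [-0.7071, 2.1213]ᵀ
Result: (-0.7071, 2.1213)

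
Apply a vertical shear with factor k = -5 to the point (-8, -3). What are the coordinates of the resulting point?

Shear matrix for vertical shear with factor k = -5:
[[1, 0], [-5, 1]]
Result: (-8, -3) → (-8, 37)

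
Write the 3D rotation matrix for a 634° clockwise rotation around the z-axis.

Rotation matrix for clockwise 634° around z-axis:
A clockwise rotation by 634° is a counterclockwise rotation by -634°.
cos(-634°) = 0.0698, sin(-634°) = 0.9976
Result: [[0.0698, -0.9976, 0], [0.9976, 0.0698, 0], [0, 0, 1]]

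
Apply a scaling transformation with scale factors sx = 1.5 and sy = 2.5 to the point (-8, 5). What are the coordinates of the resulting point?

Scaling matrix:
[[1.50, 0], [0, 2.50]]
Result: (-8 × 1.5, 5 × 2.5) = (-12, 12.5)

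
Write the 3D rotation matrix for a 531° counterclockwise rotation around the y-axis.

Rotation matrix for counterclockwise 531° around y-axis:
cos(531°) = -0.9877, sin(531°) = 0.1564
Result: [[-0.9877, 0, 0.1564], [0, 1, 0], [-0.1564, 0, -0.9877]]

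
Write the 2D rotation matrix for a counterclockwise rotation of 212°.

Rotation matrix formula: [[cos θ, -sin θ], [sin θ, cos θ]]
For θ = 212°:
cos(212°) = -0.8480
sin(212°) = -0.5299
Result: [[-0.8480, 0.5299], [-0.5299, -0.8480]]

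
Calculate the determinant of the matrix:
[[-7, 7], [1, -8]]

For a 2×2 matrix [[a, b], [c, d]], det = ad - bc
det = (-7)(-8) - (7)(1) = 56 - 7 = 49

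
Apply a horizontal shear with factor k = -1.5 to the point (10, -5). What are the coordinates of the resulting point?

Shear matrix for horizontal shear with factor k = -1.5:
[[1, -1.50], [0, 1]]
Result: (10, -5) → (17.5, -5)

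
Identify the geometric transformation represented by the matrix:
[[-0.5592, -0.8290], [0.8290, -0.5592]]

This matrix represents: rotation by 124° counterclockwise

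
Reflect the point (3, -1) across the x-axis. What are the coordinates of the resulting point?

Reflection across x-axis: (3, -1) → (3, 1)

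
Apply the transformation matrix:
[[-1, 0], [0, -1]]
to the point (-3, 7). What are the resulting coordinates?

Matrix multiplication:
[[-1, 0], [0, -1]] × [-3, 7]ᵀ
= [(-1)(-3) + (0)(7), (0)(-3) + (-1)(7)]ᵀ
= [3, -7]ᵀ
Result: (3, -7)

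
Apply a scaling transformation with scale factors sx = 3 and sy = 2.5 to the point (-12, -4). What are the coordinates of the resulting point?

Scaling matrix:
[[3, 0], [0, 2.50]]
Result: (-12 × 3, -4 × 2.5) = (-36, -10)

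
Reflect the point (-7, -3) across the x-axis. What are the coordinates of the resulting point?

Reflection across x-axis: (-7, -3) → (-7, 3)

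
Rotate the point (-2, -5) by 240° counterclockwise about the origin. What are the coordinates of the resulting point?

Rotation matrix for 240°: [[cos 240°, -sin 240°], [sin 240°, cos 240°]] ≈ [[-0.500000, 0.866025], [-0.866025, -0.500000]]
[[-0.500000, 0.866025], [-0.866025, -0.500000]] × [-2, -5]ᵀ ≈ [-3.3301, 4.2321]ᵀ
Result: (-3.3301, 4.2321)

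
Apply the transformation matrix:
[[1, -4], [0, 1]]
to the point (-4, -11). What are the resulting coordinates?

Matrix multiplication:
[[1, -4], [0, 1]] × [-4, -11]ᵀ
= [(1)(-4) + (-4)(-11), (0)(-4) + (1)(-11)]ᵀ
= [40, -11]ᵀ
Result: (40, -11)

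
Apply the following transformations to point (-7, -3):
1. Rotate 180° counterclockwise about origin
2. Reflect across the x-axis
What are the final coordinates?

Step 1: Rotate 180° → (7, 3)
Step 2: Reflect across x-axis → (7, -3)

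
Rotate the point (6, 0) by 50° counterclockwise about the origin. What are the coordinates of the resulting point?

Rotation matrix for 50°: [[cos 50°, -sin 50°], [sin 50°, cos 50°]] ≈ [[0.642788, -0.766044], [0.766044, 0.642788]]
[[0.642788, -0.766044], [0.766044, 0.642788]] × [6, 0]ᵀ ≈ [3.8567, 4.5963]ᵀ
Result: (3.8567, 4.5963)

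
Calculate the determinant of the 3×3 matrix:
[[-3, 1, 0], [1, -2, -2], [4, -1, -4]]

Expansion along first row:
det = -3·det([[-2,-2],[-1,-4]]) - 1·det([[1,-2],[4,-4]]) + 0·det([[1,-2],[4,-1]])
    = -3·(-2·-4 - -2·-1) - 1·(1·-4 - -2·4) + 0·(1·-1 - -2·4)
    = -3·6 - 1·4 + 0·7
    = -18 + -4 + 0 = -22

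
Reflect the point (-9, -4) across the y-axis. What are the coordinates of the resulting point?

Reflection across y-axis: (-9, -4) → (9, -4)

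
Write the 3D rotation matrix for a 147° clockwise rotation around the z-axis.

Rotation matrix for clockwise 147° around z-axis:
A clockwise rotation by 147° is a counterclockwise rotation by -147°.
cos(-147°) = -0.8387, sin(-147°) = -0.5446
Result: [[-0.8387, 0.5446, 0], [-0.5446, -0.8387, 0], [0, 0, 1]]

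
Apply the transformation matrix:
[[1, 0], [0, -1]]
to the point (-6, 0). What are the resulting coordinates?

Matrix multiplication:
[[1, 0], [0, -1]] × [-6, 0]ᵀ
= [(1)(-6) + (0)(0), (0)(-6) + (-1)(0)]ᵀ
= [-6, 0]ᵀ
Result: (-6, 0)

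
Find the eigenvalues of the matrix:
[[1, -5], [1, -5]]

Characteristic equation: det(A - λI) = 0
λ² - (trace)λ + (det) = 0
trace = 1 + -5 = -4, det = (1)(-5) - (-5)(1) = 0
λ² - (-4)λ + (0) = 0
λ = (-4 ± √((-4)² - 4·(0))) / 2 = (-4 ± √16) / 2
Solving: λ = -4, 0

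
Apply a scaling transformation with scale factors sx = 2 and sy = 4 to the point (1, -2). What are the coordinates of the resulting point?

Scaling matrix:
[[2, 0], [0, 4]]
Result: (1 × 2, -2 × 4) = (2, -8)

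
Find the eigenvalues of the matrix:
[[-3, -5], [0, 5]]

Characteristic equation: det(A - λI) = 0
λ² - (trace)λ + (det) = 0
trace = -3 + 5 = 2, det = (-3)(5) - (-5)(0) = -15
λ² - (2)λ + (-15) = 0
λ = (2 ± √((2)² - 4·(-15))) / 2 = (2 ± √64) / 2
Solving: λ = -3, 5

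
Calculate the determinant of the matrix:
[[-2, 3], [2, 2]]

For a 2×2 matrix [[a, b], [c, d]], det = ad - bc
det = (-2)(2) - (3)(2) = -4 - 6 = -10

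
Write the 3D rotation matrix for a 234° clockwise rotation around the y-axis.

Rotation matrix for clockwise 234° around y-axis:
A clockwise rotation by 234° is a counterclockwise rotation by -234°.
cos(-234°) = -0.5878, sin(-234°) = 0.8090
Result: [[-0.5878, 0, 0.8090], [0, 1, 0], [-0.8090, 0, -0.5878]]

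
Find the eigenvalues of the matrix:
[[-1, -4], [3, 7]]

Characteristic equation: det(A - λI) = 0
λ² - (trace)λ + (det) = 0
trace = -1 + 7 = 6, det = (-1)(7) - (-4)(3) = 5
λ² - (6)λ + (5) = 0
λ = (6 ± √((6)² - 4·(5))) / 2 = (6 ± √16) / 2
Solving: λ = 1, 5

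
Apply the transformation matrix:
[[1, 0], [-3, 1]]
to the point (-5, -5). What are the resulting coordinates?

Matrix multiplication:
[[1, 0], [-3, 1]] × [-5, -5]ᵀ
= [(1)(-5) + (0)(-5), (-3)(-5) + (1)(-5)]ᵀ
= [-5, 10]ᵀ
Result: (-5, 10)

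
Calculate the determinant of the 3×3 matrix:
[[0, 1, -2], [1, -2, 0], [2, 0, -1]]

Expansion along first row:
det = 0·det([[-2,0],[0,-1]]) - 1·det([[1,0],[2,-1]]) + -2·det([[1,-2],[2,0]])
    = 0·(-2·-1 - 0·0) - 1·(1·-1 - 0·2) + -2·(1·0 - -2·2)
    = 0·2 - 1·-1 + -2·4
    = 0 + 1 + -8 = -7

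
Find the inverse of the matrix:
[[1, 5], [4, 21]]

For [[a,b],[c,d]], inverse = (1/det)·[[d,-b],[-c,a]]
det = (1)(21) - (5)(4) = 21 - 20 = 1
Inverse = [[21, -5], [-4, 1]]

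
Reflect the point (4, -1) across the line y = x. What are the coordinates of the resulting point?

Reflection across line y = x: (4, -1) → (-1, 4)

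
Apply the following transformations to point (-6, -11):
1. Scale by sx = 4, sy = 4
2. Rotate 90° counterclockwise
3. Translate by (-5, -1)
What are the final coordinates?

Step 1: Scale → (-24, -44)
Step 2: Rotate 90° → (44, -24)
Step 3: Translate → (39, -25)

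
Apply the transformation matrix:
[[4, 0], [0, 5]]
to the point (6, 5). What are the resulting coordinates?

Matrix multiplication:
[[4, 0], [0, 5]] × [6, 5]ᵀ
= [(4)(6) + (0)(5), (0)(6) + (5)(5)]ᵀ
= [24, 25]ᵀ
Result: (24, 25)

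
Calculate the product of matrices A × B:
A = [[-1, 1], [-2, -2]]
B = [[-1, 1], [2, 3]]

Matrix multiplication:
C[0][0] = -1×-1 + 1×2 = 3
C[0][1] = -1×1 + 1×3 = 2
C[1][0] = -2×-1 + -2×2 = -2
C[1][1] = -2×1 + -2×3 = -8
Result: [[3, 2], [-2, -8]]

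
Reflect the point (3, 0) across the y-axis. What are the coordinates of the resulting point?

Reflection across y-axis: (3, 0) → (-3, 0)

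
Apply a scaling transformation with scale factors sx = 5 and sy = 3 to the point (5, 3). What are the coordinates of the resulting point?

Scaling matrix:
[[5, 0], [0, 3]]
Result: (5 × 5, 3 × 3) = (25, 9)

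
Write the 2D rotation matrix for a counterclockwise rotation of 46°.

Rotation matrix formula: [[cos θ, -sin θ], [sin θ, cos θ]]
For θ = 46°:
cos(46°) = 0.6947
sin(46°) = 0.7193
Result: [[0.6947, -0.7193], [0.7193, 0.6947]]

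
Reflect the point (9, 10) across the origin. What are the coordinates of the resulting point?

Reflection across origin: (9, 10) → (-9, -10)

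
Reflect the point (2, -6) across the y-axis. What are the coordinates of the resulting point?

Reflection across y-axis: (2, -6) → (-2, -6)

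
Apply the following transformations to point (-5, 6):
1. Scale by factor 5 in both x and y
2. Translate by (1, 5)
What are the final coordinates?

Step 1: Scale (-5, 6) by 5 → (-25, 30)
Step 2: Translate by (1, 5) → (-24, 35)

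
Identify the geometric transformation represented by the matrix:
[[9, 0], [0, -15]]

This matrix represents: non-uniform scaling by sx = 9, sy = -15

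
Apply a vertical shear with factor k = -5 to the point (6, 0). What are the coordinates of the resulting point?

Shear matrix for vertical shear with factor k = -5:
[[1, 0], [-5, 1]]
Result: (6, 0) → (6, -30)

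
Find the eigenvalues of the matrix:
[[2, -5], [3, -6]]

Characteristic equation: det(A - λI) = 0
λ² - (trace)λ + (det) = 0
trace = 2 + -6 = -4, det = (2)(-6) - (-5)(3) = 3
λ² - (-4)λ + (3) = 0
λ = (-4 ± √((-4)² - 4·(3))) / 2 = (-4 ± √4) / 2
Solving: λ = -3, -1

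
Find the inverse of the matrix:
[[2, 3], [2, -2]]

For [[a,b],[c,d]], inverse = (1/det)·[[d,-b],[-c,a]]
det = (2)(-2) - (3)(2) = -4 - 6 = -10
Inverse = (1/-10)·[[-2, -3], [-2, 2]]
= [[1/5, 3/10], [1/5, -1/5]]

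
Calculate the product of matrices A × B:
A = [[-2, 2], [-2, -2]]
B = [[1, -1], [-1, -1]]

Matrix multiplication:
C[0][0] = -2×1 + 2×-1 = -4
C[0][1] = -2×-1 + 2×-1 = 0
C[1][0] = -2×1 + -2×-1 = 0
C[1][1] = -2×-1 + -2×-1 = 4
Result: [[-4, 0], [0, 4]]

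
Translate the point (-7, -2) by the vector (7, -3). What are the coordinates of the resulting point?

Translation by (7, -3) (homogeneous matrix [[1, 0, 7], [0, 1, -3], [0, 0, 1]]):
x' = -7 + 7 = 0
y' = -2 + -3 = -5
Result: (0, -5)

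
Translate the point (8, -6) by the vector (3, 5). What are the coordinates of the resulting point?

Translation by (3, 5) (homogeneous matrix [[1, 0, 3], [0, 1, 5], [0, 0, 1]]):
x' = 8 + 3 = 11
y' = -6 + 5 = -1
Result: (11, -1)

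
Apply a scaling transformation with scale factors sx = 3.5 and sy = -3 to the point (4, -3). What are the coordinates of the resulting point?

Scaling matrix:
[[3.50, 0], [0, -3]]
Result: (4 × 3.5, -3 × -3) = (14, 9)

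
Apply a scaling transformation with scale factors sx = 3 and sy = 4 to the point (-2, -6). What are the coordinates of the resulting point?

Scaling matrix:
[[3, 0], [0, 4]]
Result: (-2 × 3, -6 × 4) = (-6, -24)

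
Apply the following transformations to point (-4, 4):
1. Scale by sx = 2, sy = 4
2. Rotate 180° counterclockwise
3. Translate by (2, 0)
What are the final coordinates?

Step 1: Scale → (-8, 16)
Step 2: Rotate 180° → (8, -16)
Step 3: Translate → (10, -16)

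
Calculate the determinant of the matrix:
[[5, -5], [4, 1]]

For a 2×2 matrix [[a, b], [c, d]], det = ad - bc
det = (5)(1) - (-5)(4) = 5 - -20 = 25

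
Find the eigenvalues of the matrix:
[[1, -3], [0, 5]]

Characteristic equation: det(A - λI) = 0
λ² - (trace)λ + (det) = 0
trace = 1 + 5 = 6, det = (1)(5) - (-3)(0) = 5
λ² - (6)λ + (5) = 0
λ = (6 ± √((6)² - 4·(5))) / 2 = (6 ± √16) / 2
Solving: λ = 1, 5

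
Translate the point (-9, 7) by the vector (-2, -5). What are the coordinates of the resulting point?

Translation by (-2, -5) (homogeneous matrix [[1, 0, -2], [0, 1, -5], [0, 0, 1]]):
x' = -9 + -2 = -11
y' = 7 + -5 = 2
Result: (-11, 2)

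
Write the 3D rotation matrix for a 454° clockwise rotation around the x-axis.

Rotation matrix for clockwise 454° around x-axis:
A clockwise rotation by 454° is a counterclockwise rotation by -454°.
cos(-454°) = -0.0698, sin(-454°) = -0.9976
Result: [[1, 0, 0], [0, -0.0698, 0.9976], [0, -0.9976, -0.0698]]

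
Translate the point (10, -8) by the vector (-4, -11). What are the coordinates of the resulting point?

Translation by (-4, -11) (homogeneous matrix [[1, 0, -4], [0, 1, -11], [0, 0, 1]]):
x' = 10 + -4 = 6
y' = -8 + -11 = -19
Result: (6, -19)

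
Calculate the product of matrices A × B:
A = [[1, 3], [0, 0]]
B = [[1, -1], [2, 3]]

Matrix multiplication:
C[0][0] = 1×1 + 3×2 = 7
C[0][1] = 1×-1 + 3×3 = 8
C[1][0] = 0×1 + 0×2 = 0
C[1][1] = 0×-1 + 0×3 = 0
Result: [[7, 8], [0, 0]]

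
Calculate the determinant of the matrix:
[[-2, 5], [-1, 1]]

For a 2×2 matrix [[a, b], [c, d]], det = ad - bc
det = (-2)(1) - (5)(-1) = -2 - -5 = 3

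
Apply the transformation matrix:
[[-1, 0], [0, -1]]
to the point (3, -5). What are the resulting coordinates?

Matrix multiplication:
[[-1, 0], [0, -1]] × [3, -5]ᵀ
= [(-1)(3) + (0)(-5), (0)(3) + (-1)(-5)]ᵀ
= [-3, 5]ᵀ
Result: (-3, 5)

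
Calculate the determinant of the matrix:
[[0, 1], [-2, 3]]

For a 2×2 matrix [[a, b], [c, d]], det = ad - bc
det = (0)(3) - (1)(-2) = 0 - -2 = 2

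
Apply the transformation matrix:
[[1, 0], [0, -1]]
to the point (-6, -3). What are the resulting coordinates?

Matrix multiplication:
[[1, 0], [0, -1]] × [-6, -3]ᵀ
= [(1)(-6) + (0)(-3), (0)(-6) + (-1)(-3)]ᵀ
= [-6, 3]ᵀ
Result: (-6, 3)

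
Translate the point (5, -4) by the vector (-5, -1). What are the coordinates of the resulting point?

Translation by (-5, -1) (homogeneous matrix [[1, 0, -5], [0, 1, -1], [0, 0, 1]]):
x' = 5 + -5 = 0
y' = -4 + -1 = -5
Result: (0, -5)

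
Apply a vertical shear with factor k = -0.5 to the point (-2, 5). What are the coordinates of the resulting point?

Shear matrix for vertical shear with factor k = -0.5:
[[1, 0], [-0.50, 1]]
Result: (-2, 5) → (-2, 6)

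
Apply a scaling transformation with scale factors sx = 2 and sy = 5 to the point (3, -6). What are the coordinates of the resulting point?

Scaling matrix:
[[2, 0], [0, 5]]
Result: (3 × 2, -6 × 5) = (6, -30)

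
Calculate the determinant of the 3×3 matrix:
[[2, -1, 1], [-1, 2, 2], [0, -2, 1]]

Expansion along first row:
det = 2·det([[2,2],[-2,1]]) - -1·det([[-1,2],[0,1]]) + 1·det([[-1,2],[0,-2]])
    = 2·(2·1 - 2·-2) - -1·(-1·1 - 2·0) + 1·(-1·-2 - 2·0)
    = 2·6 - -1·-1 + 1·2
    = 12 + -1 + 2 = 13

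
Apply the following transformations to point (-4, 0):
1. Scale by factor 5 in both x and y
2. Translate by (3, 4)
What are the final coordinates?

Step 1: Scale (-4, 0) by 5 → (-20, 0)
Step 2: Translate by (3, 4) → (-17, 4)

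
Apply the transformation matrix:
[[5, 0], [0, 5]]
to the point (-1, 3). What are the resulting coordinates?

Matrix multiplication:
[[5, 0], [0, 5]] × [-1, 3]ᵀ
= [(5)(-1) + (0)(3), (0)(-1) + (5)(3)]ᵀ
= [-5, 15]ᵀ
Result: (-5, 15)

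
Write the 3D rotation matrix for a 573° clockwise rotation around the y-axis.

Rotation matrix for clockwise 573° around y-axis:
A clockwise rotation by 573° is a counterclockwise rotation by -573°.
cos(-573°) = -0.8387, sin(-573°) = 0.5446
Result: [[-0.8387, 0, 0.5446], [0, 1, 0], [-0.5446, 0, -0.8387]]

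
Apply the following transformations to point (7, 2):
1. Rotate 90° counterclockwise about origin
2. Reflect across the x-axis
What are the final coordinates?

Step 1: Rotate 90° → (-2, 7)
Step 2: Reflect across x-axis → (-2, -7)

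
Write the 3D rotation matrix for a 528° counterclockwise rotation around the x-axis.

Rotation matrix for counterclockwise 528° around x-axis:
cos(528°) = -0.9781, sin(528°) = 0.2079
Result: [[1, 0, 0], [0, -0.9781, -0.2079], [0, 0.2079, -0.9781]]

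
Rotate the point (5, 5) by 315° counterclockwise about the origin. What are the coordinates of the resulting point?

Rotation matrix for 315°: [[cos 315°, -sin 315°], [sin 315°, cos 315°]] ≈ [[0.707107, 0.707107], [-0.707107, 0.707107]]
[[0.707107, 0.707107], [-0.707107, 0.707107]] × [5, 5]ᵀ ≈ [7.0711, 0]ᵀ
Result: (7.0711, 0)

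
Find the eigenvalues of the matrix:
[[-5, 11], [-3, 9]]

Characteristic equation: det(A - λI) = 0
λ² - (trace)λ + (det) = 0
trace = -5 + 9 = 4, det = (-5)(9) - (11)(-3) = -12
λ² - (4)λ + (-12) = 0
λ = (4 ± √((4)² - 4·(-12))) / 2 = (4 ± √64) / 2
Solving: λ = -2, 6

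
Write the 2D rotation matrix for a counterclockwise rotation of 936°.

Rotation matrix formula: [[cos θ, -sin θ], [sin θ, cos θ]]
For θ = 936°:
cos(936°) = -0.8090
sin(936°) = -0.5878
Result: [[-0.8090, 0.5878], [-0.5878, -0.8090]]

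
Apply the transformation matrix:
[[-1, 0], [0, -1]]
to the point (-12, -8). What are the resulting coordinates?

Matrix multiplication:
[[-1, 0], [0, -1]] × [-12, -8]ᵀ
= [(-1)(-12) + (0)(-8), (0)(-12) + (-1)(-8)]ᵀ
= [12, 8]ᵀ
Result: (12, 8)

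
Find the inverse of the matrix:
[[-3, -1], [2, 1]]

For [[a,b],[c,d]], inverse = (1/det)·[[d,-b],[-c,a]]
det = (-3)(1) - (-1)(2) = -3 - -2 = -1
Inverse = (1/-1)·[[1, 1], [-2, -3]]
= [[-1, -1], [2, 3]]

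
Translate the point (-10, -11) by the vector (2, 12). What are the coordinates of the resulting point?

Translation by (2, 12) (homogeneous matrix [[1, 0, 2], [0, 1, 12], [0, 0, 1]]):
x' = -10 + 2 = -8
y' = -11 + 12 = 1
Result: (-8, 1)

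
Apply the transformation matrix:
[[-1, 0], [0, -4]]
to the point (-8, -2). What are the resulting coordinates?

Matrix multiplication:
[[-1, 0], [0, -4]] × [-8, -2]ᵀ
= [(-1)(-8) + (0)(-2), (0)(-8) + (-4)(-2)]ᵀ
= [8, 8]ᵀ
Result: (8, 8)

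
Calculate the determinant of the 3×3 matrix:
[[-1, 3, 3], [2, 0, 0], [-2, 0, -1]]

Expansion along first row:
det = -1·det([[0,0],[0,-1]]) - 3·det([[2,0],[-2,-1]]) + 3·det([[2,0],[-2,0]])
    = -1·(0·-1 - 0·0) - 3·(2·-1 - 0·-2) + 3·(2·0 - 0·-2)
    = -1·0 - 3·-2 + 3·0
    = 0 + 6 + 0 = 6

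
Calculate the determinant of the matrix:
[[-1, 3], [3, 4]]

For a 2×2 matrix [[a, b], [c, d]], det = ad - bc
det = (-1)(4) - (3)(3) = -4 - 9 = -13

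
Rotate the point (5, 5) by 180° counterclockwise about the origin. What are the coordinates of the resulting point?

Rotation matrix for 180°: [[cos 180°, -sin 180°], [sin 180°, cos 180°]] = [[-1, 0], [0, -1]]
[[-1, 0], [0, -1]] × [5, 5]ᵀ = [-5, -5]ᵀ
Result: (-5, -5)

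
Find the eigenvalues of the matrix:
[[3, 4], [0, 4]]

Characteristic equation: det(A - λI) = 0
λ² - (trace)λ + (det) = 0
trace = 3 + 4 = 7, det = (3)(4) - (4)(0) = 12
λ² - (7)λ + (12) = 0
λ = (7 ± √((7)² - 4·(12))) / 2 = (7 ± √1) / 2
Solving: λ = 3, 4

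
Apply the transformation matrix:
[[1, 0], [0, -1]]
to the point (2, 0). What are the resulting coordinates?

Matrix multiplication:
[[1, 0], [0, -1]] × [2, 0]ᵀ
= [(1)(2) + (0)(0), (0)(2) + (-1)(0)]ᵀ
= [2, 0]ᵀ
Result: (2, 0)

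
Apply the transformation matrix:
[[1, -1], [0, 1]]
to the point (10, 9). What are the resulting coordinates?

Matrix multiplication:
[[1, -1], [0, 1]] × [10, 9]ᵀ
= [(1)(10) + (-1)(9), (0)(10) + (1)(9)]ᵀ
= [1, 9]ᵀ
Result: (1, 9)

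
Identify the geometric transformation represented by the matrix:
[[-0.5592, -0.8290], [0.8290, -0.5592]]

This matrix represents: rotation by 124° counterclockwise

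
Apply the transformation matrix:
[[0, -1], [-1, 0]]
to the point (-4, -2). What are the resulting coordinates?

Matrix multiplication:
[[0, -1], [-1, 0]] × [-4, -2]ᵀ
= [(0)(-4) + (-1)(-2), (-1)(-4) + (0)(-2)]ᵀ
= [2, 4]ᵀ
Result: (2, 4)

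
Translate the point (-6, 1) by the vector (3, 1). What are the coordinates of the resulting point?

Translation by (3, 1) (homogeneous matrix [[1, 0, 3], [0, 1, 1], [0, 0, 1]]):
x' = -6 + 3 = -3
y' = 1 + 1 = 2
Result: (-3, 2)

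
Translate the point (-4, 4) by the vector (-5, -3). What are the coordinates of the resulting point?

Translation by (-5, -3) (homogeneous matrix [[1, 0, -5], [0, 1, -3], [0, 0, 1]]):
x' = -4 + -5 = -9
y' = 4 + -3 = 1
Result: (-9, 1)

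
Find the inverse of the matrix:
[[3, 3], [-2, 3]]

For [[a,b],[c,d]], inverse = (1/det)·[[d,-b],[-c,a]]
det = (3)(3) - (3)(-2) = 9 - -6 = 15
Inverse = (1/15)·[[3, -3], [2, 3]]
= [[1/5, -1/5], [2/15, 1/5]]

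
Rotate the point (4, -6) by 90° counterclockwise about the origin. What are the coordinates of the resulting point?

Rotation matrix for 90°: [[cos 90°, -sin 90°], [sin 90°, cos 90°]] = [[0, -1], [1, 0]]
[[0, -1], [1, 0]] × [4, -6]ᵀ = [6, 4]ᵀ
Result: (6, 4)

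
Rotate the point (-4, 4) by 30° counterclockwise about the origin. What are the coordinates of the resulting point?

Rotation matrix for 30°: [[cos 30°, -sin 30°], [sin 30°, cos 30°]] ≈ [[0.866025, -0.500000], [0.500000, 0.866025]]
[[0.866025, -0.500000], [0.500000, 0.866025]] × [-4, 4]ᵀ ≈ [-5.4641, 1.4641]ᵀ
Result: (-5.4641, 1.4641)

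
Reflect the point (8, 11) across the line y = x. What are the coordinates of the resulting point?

Reflection across line y = x: (8, 11) → (11, 8)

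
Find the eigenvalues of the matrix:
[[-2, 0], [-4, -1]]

Characteristic equation: det(A - λI) = 0
λ² - (trace)λ + (det) = 0
trace = -2 + -1 = -3, det = (-2)(-1) - (0)(-4) = 2
λ² - (-3)λ + (2) = 0
λ = (-3 ± √((-3)² - 4·(2))) / 2 = (-3 ± √1) / 2
Solving: λ = -2, -1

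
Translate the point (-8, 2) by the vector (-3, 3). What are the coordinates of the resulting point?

Translation by (-3, 3) (homogeneous matrix [[1, 0, -3], [0, 1, 3], [0, 0, 1]]):
x' = -8 + -3 = -11
y' = 2 + 3 = 5
Result: (-11, 5)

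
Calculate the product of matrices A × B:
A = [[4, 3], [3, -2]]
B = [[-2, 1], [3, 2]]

Matrix multiplication:
C[0][0] = 4×-2 + 3×3 = 1
C[0][1] = 4×1 + 3×2 = 10
C[1][0] = 3×-2 + -2×3 = -12
C[1][1] = 3×1 + -2×2 = -1
Result: [[1, 10], [-12, -1]]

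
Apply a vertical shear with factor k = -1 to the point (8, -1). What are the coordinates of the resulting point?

Shear matrix for vertical shear with factor k = -1:
[[1, 0], [-1, 1]]
Result: (8, -1) → (8, -9)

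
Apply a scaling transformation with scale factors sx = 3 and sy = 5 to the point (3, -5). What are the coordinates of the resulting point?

Scaling matrix:
[[3, 0], [0, 5]]
Result: (3 × 3, -5 × 5) = (9, -25)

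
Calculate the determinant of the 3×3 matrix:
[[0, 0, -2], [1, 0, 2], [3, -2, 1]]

Expansion along first row:
det = 0·det([[0,2],[-2,1]]) - 0·det([[1,2],[3,1]]) + -2·det([[1,0],[3,-2]])
    = 0·(0·1 - 2·-2) - 0·(1·1 - 2·3) + -2·(1·-2 - 0·3)
    = 0·4 - 0·-5 + -2·-2
    = 0 + 0 + 4 = 4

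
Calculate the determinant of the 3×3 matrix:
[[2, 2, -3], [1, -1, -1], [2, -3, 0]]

Expansion along first row:
det = 2·det([[-1,-1],[-3,0]]) - 2·det([[1,-1],[2,0]]) + -3·det([[1,-1],[2,-3]])
    = 2·(-1·0 - -1·-3) - 2·(1·0 - -1·2) + -3·(1·-3 - -1·2)
    = 2·-3 - 2·2 + -3·-1
    = -6 + -4 + 3 = -7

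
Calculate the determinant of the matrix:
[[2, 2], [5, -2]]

For a 2×2 matrix [[a, b], [c, d]], det = ad - bc
det = (2)(-2) - (2)(5) = -4 - 10 = -14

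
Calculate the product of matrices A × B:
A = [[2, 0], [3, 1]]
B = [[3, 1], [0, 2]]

Matrix multiplication:
C[0][0] = 2×3 + 0×0 = 6
C[0][1] = 2×1 + 0×2 = 2
C[1][0] = 3×3 + 1×0 = 9
C[1][1] = 3×1 + 1×2 = 5
Result: [[6, 2], [9, 5]]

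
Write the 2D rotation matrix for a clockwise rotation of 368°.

Rotation matrix formula: [[cos θ, -sin θ], [sin θ, cos θ]]
A clockwise rotation by 368° is equivalent to a counterclockwise rotation by -368°.
For θ = -368°:
cos(-368°) = 0.9903
sin(-368°) = -0.1392
Result: [[0.9903, 0.1392], [-0.1392, 0.9903]]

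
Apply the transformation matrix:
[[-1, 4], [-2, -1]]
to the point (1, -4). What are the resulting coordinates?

Matrix multiplication:
[[-1, 4], [-2, -1]] × [1, -4]ᵀ
= [(-1)(1) + (4)(-4), (-2)(1) + (-1)(-4)]ᵀ
= [-17, 2]ᵀ
Result: (-17, 2)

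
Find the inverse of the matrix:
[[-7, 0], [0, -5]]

For [[a,b],[c,d]], inverse = (1/det)·[[d,-b],[-c,a]]
det = (-7)(-5) - (0)(0) = 35 - 0 = 35
Inverse = (1/35)·[[-5, 0], [0, -7]]
= [[-1/7, 0], [0, -1/5]]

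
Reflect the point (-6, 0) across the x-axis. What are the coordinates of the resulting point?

Reflection across x-axis: (-6, 0) → (-6, 0)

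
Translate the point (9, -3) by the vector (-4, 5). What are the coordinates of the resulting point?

Translation by (-4, 5) (homogeneous matrix [[1, 0, -4], [0, 1, 5], [0, 0, 1]]):
x' = 9 + -4 = 5
y' = -3 + 5 = 2
Result: (5, 2)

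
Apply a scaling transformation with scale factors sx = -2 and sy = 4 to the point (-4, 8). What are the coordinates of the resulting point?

Scaling matrix:
[[-2, 0], [0, 4]]
Result: (-4 × -2, 8 × 4) = (8, 32)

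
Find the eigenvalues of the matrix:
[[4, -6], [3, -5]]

Characteristic equation: det(A - λI) = 0
λ² - (trace)λ + (det) = 0
trace = 4 + -5 = -1, det = (4)(-5) - (-6)(3) = -2
λ² - (-1)λ + (-2) = 0
λ = (-1 ± √((-1)² - 4·(-2))) / 2 = (-1 ± √9) / 2
Solving: λ = -2, 1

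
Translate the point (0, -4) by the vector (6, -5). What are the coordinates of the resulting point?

Translation by (6, -5) (homogeneous matrix [[1, 0, 6], [0, 1, -5], [0, 0, 1]]):
x' = 0 + 6 = 6
y' = -4 + -5 = -9
Result: (6, -9)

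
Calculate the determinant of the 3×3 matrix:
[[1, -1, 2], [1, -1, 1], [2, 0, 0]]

Expansion along first row:
det = 1·det([[-1,1],[0,0]]) - -1·det([[1,1],[2,0]]) + 2·det([[1,-1],[2,0]])
    = 1·(-1·0 - 1·0) - -1·(1·0 - 1·2) + 2·(1·0 - -1·2)
    = 1·0 - -1·-2 + 2·2
    = 0 + -2 + 4 = 2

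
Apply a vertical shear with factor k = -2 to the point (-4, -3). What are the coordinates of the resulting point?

Shear matrix for vertical shear with factor k = -2:
[[1, 0], [-2, 1]]
Result: (-4, -3) → (-4, 5)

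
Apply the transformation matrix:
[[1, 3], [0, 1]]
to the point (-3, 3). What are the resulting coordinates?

Matrix multiplication:
[[1, 3], [0, 1]] × [-3, 3]ᵀ
= [(1)(-3) + (3)(3), (0)(-3) + (1)(3)]ᵀ
= [6, 3]ᵀ
Result: (6, 3)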